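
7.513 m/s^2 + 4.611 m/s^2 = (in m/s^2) 12.12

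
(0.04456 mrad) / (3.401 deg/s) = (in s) 0.0007507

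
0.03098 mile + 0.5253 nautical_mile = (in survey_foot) 3355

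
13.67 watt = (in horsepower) 0.01833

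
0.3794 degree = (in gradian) 0.4216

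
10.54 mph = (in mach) 0.01384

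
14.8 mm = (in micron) 1.48e+04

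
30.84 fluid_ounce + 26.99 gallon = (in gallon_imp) 22.67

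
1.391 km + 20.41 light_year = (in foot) 6.335e+17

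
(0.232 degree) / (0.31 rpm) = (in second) 0.1247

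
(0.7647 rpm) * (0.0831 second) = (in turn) 0.001059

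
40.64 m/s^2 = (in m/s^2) 40.64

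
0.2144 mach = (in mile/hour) 163.3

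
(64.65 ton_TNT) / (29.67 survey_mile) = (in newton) 5.665e+06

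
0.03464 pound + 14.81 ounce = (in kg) 0.4356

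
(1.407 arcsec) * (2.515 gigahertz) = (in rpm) 1.638e+05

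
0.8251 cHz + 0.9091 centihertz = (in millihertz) 17.34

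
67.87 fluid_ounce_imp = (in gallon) 0.5094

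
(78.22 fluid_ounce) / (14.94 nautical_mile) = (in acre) 2.066e-11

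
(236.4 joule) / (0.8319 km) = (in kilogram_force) 0.02898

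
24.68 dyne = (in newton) 0.0002468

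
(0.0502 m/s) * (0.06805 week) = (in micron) 2.066e+09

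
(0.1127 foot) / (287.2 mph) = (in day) 3.097e-09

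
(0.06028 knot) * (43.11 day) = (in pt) 3.274e+08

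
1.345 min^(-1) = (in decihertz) 0.2242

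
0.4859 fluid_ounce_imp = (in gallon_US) 0.003647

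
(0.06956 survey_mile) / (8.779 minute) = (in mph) 0.4754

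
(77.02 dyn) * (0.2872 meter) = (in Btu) 2.097e-07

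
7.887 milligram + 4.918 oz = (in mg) 1.394e+05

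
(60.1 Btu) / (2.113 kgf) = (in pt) 8.674e+06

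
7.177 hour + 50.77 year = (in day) 1.853e+04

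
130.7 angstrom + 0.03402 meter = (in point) 96.43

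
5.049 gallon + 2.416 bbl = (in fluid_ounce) 1.363e+04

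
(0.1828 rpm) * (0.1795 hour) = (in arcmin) 4.253e+04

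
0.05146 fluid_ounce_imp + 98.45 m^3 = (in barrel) 619.2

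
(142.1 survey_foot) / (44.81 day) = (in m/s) 1.119e-05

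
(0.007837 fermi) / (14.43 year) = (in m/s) 1.722e-26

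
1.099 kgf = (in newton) 10.78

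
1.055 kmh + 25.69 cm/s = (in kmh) 1.98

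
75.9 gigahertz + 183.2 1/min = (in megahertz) 7.59e+04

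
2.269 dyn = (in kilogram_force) 2.314e-06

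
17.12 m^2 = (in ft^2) 184.3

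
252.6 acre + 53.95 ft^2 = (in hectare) 102.2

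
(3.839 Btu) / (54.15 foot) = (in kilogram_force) 25.02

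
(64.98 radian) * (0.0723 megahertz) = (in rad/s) 4.698e+06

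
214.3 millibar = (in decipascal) 2.143e+05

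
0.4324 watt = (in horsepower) 0.0005799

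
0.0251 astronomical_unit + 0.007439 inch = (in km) 3.755e+06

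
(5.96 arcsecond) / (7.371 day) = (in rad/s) 4.537e-11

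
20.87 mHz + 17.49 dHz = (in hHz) 0.0177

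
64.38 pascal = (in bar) 0.0006438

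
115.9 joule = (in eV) 7.234e+20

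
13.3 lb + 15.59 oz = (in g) 6475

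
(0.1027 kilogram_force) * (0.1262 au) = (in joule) 1.901e+10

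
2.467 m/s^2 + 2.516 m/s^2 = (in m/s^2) 4.983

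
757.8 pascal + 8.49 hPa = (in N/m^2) 1607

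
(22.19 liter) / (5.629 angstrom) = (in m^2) 3.942e+07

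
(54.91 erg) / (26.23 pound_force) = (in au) 3.146e-19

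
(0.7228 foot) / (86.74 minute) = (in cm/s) 0.004233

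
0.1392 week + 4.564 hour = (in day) 1.165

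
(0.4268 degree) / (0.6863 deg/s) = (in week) 1.028e-06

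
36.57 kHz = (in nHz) 3.657e+13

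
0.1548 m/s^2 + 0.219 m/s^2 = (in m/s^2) 0.3738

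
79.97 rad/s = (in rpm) 763.7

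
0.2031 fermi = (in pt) 5.757e-13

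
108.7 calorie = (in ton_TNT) 1.087e-07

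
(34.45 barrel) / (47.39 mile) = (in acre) 1.775e-08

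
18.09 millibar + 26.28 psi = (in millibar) 1830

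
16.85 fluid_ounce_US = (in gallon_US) 0.1316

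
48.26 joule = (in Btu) 0.04574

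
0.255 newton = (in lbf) 0.05733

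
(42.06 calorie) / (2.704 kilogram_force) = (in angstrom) 6.636e+10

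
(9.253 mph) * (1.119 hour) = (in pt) 4.723e+07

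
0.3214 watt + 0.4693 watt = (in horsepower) 0.00106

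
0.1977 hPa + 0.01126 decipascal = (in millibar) 0.1977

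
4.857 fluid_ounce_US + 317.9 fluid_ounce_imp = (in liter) 9.176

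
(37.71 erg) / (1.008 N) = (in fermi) 3.741e+09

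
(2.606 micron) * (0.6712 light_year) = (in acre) 4.089e+06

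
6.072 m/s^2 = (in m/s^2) 6.072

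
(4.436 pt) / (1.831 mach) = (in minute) 4.183e-08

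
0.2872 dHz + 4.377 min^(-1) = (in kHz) 0.0001017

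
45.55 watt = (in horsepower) 0.06108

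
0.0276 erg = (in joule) 2.76e-09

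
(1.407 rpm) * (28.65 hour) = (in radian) 1.52e+04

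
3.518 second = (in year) 1.116e-07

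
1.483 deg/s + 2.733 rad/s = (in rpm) 26.35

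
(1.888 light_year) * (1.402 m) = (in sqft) 2.696e+17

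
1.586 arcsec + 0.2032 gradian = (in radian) 0.0032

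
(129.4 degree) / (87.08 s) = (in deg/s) 1.486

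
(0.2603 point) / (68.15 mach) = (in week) 6.543e-15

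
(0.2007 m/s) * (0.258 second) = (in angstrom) 5.178e+08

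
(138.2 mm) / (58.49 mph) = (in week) 8.739e-09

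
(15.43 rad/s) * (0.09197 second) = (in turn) 0.2259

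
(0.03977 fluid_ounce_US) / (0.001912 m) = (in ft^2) 0.006621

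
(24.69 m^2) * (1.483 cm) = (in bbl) 2.303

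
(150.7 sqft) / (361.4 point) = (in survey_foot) 360.3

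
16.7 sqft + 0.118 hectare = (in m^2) 1182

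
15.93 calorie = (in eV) 4.16e+20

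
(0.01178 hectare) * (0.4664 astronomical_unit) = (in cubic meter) 8.219e+12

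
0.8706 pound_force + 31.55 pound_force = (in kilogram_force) 14.71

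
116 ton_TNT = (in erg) 4.853e+18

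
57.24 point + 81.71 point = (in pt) 138.9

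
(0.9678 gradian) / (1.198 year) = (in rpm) 3.842e-09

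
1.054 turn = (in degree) 379.4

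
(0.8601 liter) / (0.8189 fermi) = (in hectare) 1.05e+08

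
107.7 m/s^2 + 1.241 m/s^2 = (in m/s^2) 108.9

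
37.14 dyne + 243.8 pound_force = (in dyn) 1.084e+08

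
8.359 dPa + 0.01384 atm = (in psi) 0.2035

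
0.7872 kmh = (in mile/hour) 0.4891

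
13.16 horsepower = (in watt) 9813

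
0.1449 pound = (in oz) 2.318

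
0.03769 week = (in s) 2.279e+04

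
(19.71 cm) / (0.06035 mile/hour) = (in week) 1.208e-05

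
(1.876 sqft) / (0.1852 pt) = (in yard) 2917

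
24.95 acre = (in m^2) 1.01e+05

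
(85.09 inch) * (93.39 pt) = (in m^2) 0.07121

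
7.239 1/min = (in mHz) 120.6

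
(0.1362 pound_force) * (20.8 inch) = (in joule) 0.3201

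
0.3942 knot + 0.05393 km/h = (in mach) 0.0006396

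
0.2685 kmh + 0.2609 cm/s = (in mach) 0.0002267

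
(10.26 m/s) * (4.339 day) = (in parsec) 1.247e-10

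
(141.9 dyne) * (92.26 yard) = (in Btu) 0.0001135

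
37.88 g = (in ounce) 1.336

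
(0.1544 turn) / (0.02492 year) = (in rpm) 1.179e-05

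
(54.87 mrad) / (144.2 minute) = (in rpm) 6.056e-05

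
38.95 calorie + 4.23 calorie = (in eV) 1.128e+21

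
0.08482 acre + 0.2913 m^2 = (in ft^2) 3698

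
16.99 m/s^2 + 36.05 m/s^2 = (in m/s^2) 53.04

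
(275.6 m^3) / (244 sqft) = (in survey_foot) 39.89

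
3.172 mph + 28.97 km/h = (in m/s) 9.465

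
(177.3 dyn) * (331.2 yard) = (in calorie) 0.1283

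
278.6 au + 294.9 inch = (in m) 4.168e+13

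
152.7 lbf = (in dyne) 6.792e+07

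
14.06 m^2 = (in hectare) 0.001406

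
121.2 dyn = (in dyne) 121.2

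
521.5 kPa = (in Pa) 5.215e+05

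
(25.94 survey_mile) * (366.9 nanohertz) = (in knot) 0.02977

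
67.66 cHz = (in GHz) 6.766e-10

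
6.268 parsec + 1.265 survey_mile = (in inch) 7.615e+18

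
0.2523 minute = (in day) 0.0001752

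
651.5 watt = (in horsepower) 0.8737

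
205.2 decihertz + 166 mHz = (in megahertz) 2.069e-05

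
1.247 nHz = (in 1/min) 7.482e-08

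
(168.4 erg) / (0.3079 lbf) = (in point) 0.03485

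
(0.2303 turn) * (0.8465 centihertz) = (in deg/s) 0.7018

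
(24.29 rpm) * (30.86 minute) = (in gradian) 2.998e+05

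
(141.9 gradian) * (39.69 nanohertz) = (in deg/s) 5.069e-06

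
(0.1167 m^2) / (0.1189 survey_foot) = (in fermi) 3.22e+15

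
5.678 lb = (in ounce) 90.85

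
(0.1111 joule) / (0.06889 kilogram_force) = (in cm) 16.45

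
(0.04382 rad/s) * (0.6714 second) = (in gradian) 1.873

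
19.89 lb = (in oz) 318.2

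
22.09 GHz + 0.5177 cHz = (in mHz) 2.209e+13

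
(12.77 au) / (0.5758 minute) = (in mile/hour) 1.237e+11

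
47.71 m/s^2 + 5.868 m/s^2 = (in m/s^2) 53.58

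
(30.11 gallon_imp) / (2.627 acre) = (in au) 8.607e-17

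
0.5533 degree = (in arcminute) 33.2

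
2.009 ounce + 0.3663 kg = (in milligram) 4.233e+05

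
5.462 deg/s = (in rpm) 0.9103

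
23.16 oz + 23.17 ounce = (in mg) 1.313e+06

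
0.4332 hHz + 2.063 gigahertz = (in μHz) 2.063e+15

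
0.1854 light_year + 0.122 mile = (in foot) 5.755e+15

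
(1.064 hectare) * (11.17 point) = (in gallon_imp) 9223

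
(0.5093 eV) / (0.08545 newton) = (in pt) 2.707e-15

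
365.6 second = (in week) 0.0006045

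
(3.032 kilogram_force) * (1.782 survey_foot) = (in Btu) 0.01531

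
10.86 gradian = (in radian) 0.1706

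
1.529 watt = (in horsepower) 0.00205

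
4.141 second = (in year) 1.313e-07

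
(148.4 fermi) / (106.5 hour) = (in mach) 1.137e-21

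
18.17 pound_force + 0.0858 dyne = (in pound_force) 18.17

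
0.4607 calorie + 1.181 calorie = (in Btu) 0.00651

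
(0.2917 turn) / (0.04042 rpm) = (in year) 1.373e-05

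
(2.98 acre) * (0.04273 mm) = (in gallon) 136.1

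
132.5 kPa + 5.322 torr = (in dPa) 1.332e+06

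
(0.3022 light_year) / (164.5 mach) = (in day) 5.908e+05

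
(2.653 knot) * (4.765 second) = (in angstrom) 6.503e+10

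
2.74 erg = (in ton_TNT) 6.549e-17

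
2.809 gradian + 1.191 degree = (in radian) 0.06491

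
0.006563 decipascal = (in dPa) 0.006563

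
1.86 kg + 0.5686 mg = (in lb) 4.101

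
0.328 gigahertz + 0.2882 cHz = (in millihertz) 3.28e+11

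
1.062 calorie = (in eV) 2.773e+19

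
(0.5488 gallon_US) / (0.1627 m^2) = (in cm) 1.277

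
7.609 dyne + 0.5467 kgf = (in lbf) 1.205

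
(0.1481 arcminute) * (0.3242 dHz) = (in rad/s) 1.397e-06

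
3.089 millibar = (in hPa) 3.089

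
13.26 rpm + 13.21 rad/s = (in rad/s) 14.6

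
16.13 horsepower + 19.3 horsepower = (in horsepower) 35.43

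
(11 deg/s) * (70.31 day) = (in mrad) 1.166e+09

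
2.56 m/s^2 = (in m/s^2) 2.56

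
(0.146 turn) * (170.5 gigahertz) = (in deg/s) 8.961e+12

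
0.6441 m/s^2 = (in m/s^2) 0.6441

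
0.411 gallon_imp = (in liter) 1.868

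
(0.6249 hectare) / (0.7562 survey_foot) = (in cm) 2.711e+06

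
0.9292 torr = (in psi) 0.01797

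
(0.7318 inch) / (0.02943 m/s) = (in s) 0.6316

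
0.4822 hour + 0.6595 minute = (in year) 5.63e-05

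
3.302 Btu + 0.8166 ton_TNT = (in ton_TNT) 0.8166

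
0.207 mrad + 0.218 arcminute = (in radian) 0.0002704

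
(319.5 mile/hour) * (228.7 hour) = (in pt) 3.333e+11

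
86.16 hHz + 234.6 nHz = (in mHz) 8.616e+06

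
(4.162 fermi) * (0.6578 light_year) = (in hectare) 0.00259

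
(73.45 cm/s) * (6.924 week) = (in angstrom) 3.076e+16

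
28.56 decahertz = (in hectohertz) 2.856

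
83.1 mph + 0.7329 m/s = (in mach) 0.1113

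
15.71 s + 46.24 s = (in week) 0.0001024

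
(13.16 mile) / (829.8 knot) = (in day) 0.0005742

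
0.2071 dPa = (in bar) 2.071e-07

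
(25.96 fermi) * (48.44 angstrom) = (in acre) 3.107e-26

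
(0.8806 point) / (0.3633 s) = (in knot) 0.001662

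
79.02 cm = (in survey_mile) 0.000491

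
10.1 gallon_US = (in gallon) 10.1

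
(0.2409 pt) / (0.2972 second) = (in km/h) 0.001029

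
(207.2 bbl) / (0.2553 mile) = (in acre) 1.981e-05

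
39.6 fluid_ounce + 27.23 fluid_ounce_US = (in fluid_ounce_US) 66.83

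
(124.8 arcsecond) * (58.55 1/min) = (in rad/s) 0.0005904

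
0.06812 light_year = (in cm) 6.445e+16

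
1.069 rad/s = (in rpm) 10.21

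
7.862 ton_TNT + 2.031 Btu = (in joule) 3.289e+10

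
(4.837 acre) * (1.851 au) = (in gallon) 1.432e+18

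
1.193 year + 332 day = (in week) 109.6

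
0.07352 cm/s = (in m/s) 0.0007352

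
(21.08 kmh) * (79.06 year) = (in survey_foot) 4.79e+10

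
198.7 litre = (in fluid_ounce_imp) 6993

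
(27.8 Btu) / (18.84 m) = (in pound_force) 350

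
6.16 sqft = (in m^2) 0.5723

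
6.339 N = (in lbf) 1.425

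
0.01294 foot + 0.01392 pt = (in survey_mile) 2.454e-06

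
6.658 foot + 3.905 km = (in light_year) 4.13e-13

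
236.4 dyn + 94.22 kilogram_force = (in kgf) 94.22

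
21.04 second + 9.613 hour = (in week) 0.05726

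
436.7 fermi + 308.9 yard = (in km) 0.2825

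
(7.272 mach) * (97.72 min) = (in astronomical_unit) 9.705e-05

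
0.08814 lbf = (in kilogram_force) 0.03998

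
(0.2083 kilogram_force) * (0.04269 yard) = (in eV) 4.977e+17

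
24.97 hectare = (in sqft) 2.688e+06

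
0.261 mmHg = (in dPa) 348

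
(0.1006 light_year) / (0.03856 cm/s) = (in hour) 6.856e+14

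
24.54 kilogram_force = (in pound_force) 54.1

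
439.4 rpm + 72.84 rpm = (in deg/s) 3073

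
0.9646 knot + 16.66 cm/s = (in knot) 1.288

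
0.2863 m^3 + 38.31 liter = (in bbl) 2.042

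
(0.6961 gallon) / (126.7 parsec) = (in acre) 1.665e-25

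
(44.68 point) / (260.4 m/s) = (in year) 1.919e-12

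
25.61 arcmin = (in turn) 0.001186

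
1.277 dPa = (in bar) 1.277e-06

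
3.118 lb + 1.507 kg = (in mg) 2.921e+06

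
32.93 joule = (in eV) 2.055e+20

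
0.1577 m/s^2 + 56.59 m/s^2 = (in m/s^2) 56.75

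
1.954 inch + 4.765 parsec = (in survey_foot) 4.824e+17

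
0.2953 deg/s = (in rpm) 0.04922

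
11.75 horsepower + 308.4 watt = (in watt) 9070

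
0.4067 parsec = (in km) 1.255e+13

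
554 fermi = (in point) 1.57e-09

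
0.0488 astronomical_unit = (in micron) 7.3e+15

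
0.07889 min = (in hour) 0.001315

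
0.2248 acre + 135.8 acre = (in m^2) 5.505e+05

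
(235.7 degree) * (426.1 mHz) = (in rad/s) 1.753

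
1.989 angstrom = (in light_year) 2.102e-26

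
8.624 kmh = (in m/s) 2.396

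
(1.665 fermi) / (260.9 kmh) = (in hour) 6.382e-21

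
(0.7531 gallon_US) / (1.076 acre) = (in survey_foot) 2.148e-06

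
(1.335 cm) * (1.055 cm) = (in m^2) 0.0001408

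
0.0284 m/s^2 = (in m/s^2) 0.0284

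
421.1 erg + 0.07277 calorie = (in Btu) 0.0002886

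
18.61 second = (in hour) 0.005169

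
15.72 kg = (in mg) 1.572e+07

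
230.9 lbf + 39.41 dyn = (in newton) 1027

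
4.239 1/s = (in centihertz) 423.9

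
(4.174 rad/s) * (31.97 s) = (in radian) 133.4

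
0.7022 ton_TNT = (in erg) 2.938e+16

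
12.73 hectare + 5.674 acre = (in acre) 37.13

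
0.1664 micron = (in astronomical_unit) 1.112e-18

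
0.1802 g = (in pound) 0.0003973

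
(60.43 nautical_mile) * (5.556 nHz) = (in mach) 1.826e-06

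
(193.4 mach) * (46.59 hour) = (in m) 1.105e+10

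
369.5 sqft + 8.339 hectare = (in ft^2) 8.98e+05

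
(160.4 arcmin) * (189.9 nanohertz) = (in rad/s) 8.86e-09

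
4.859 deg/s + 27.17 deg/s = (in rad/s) 0.559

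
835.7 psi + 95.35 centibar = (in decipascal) 5.857e+07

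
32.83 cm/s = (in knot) 0.6382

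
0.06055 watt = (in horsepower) 8.12e-05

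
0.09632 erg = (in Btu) 9.129e-12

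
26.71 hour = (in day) 1.113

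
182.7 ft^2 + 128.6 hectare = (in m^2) 1.286e+06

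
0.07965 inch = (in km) 2.023e-06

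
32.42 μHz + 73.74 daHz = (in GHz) 7.374e-07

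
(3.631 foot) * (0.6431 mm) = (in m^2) 0.0007117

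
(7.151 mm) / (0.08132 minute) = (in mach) 4.304e-06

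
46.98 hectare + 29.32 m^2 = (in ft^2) 5.057e+06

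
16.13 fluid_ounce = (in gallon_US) 0.126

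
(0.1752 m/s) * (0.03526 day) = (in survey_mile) 0.3317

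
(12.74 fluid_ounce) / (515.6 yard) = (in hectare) 7.991e-11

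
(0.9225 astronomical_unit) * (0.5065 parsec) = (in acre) 5.33e+23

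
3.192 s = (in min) 0.0532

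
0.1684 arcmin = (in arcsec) 10.1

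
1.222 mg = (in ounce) 4.31e-05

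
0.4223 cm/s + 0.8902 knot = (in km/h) 1.664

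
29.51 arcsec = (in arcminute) 0.4918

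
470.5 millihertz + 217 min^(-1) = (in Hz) 4.087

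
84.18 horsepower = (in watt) 6.277e+04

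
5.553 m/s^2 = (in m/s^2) 5.553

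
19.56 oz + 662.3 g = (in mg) 1.217e+06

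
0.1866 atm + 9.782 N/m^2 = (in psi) 2.744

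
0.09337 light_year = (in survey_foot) 2.898e+15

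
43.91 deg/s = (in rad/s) 0.7664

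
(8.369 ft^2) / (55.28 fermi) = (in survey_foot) 4.614e+13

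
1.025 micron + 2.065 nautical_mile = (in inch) 1.506e+05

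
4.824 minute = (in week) 0.0004786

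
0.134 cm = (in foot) 0.004396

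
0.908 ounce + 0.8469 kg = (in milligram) 8.726e+05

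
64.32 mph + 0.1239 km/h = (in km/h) 103.6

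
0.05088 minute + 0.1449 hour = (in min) 8.745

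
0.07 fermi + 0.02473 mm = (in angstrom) 2.473e+05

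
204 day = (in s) 1.763e+07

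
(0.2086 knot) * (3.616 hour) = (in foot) 4583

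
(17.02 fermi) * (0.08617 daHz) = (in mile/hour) 3.281e-14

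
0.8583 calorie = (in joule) 3.591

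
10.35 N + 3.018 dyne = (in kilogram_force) 1.055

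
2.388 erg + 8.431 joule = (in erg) 8.431e+07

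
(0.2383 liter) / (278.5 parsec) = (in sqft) 2.985e-22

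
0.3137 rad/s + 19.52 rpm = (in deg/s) 135.1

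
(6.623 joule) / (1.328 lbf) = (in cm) 112.1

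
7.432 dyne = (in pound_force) 1.671e-05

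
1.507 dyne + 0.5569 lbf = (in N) 2.477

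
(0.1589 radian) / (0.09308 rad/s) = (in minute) 0.02845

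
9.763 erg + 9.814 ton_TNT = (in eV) 2.563e+29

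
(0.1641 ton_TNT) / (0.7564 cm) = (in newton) 9.077e+10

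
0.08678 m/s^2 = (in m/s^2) 0.08678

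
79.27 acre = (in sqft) 3.453e+06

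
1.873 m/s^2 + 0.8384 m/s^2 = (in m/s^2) 2.711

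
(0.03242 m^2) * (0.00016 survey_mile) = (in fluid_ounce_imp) 293.8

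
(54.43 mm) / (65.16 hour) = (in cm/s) 2.32e-05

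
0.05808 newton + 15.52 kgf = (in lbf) 34.23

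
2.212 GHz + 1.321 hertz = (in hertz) 2.212e+09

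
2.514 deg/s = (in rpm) 0.419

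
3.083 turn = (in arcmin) 6.659e+04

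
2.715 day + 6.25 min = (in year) 0.00745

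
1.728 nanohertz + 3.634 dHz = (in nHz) 3.634e+08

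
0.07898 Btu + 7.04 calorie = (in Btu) 0.1069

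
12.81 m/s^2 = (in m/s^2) 12.81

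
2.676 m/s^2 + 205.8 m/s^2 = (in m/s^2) 208.5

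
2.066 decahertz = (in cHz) 2066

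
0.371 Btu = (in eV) 2.443e+21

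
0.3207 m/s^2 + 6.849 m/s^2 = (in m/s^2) 7.17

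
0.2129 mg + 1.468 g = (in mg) 1468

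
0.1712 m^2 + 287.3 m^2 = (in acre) 0.07104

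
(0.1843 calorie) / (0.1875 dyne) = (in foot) 1.349e+06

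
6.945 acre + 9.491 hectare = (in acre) 30.4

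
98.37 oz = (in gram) 2789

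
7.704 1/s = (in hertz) 7.704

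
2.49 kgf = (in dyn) 2.442e+06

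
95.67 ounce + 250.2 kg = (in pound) 557.6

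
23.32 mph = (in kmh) 37.53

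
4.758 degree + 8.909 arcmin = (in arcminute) 294.4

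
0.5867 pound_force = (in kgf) 0.2661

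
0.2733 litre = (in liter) 0.2733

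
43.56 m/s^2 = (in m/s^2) 43.56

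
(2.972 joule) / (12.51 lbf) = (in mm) 53.41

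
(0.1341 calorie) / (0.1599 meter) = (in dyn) 3.509e+05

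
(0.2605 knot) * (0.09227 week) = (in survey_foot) 2.454e+04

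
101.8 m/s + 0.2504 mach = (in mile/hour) 418.4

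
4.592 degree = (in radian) 0.08015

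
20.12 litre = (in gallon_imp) 4.426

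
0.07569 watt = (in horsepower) 0.0001015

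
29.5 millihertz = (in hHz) 0.000295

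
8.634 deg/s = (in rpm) 1.439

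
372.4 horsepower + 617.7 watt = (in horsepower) 373.2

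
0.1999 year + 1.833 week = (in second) 7.413e+06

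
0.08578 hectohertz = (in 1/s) 8.578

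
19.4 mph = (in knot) 16.86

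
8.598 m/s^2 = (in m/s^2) 8.598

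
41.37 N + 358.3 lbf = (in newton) 1635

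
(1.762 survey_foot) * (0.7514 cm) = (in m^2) 0.004035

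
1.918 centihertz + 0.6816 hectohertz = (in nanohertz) 6.818e+10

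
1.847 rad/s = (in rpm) 17.64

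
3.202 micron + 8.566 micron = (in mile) 7.312e-09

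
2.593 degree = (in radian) 0.04526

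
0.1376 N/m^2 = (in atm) 1.358e-06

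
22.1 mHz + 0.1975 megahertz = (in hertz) 1.975e+05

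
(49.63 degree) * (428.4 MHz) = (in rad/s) 3.711e+08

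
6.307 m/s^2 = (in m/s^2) 6.307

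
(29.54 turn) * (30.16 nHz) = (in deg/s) 0.0003207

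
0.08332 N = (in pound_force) 0.01873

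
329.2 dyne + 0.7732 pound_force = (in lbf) 0.7739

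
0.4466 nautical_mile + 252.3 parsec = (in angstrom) 7.785e+28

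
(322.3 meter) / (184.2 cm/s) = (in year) 5.548e-06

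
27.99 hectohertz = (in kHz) 2.799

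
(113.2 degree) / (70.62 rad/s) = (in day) 3.238e-07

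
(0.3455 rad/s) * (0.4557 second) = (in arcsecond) 3.248e+04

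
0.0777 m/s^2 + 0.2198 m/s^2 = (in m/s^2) 0.2975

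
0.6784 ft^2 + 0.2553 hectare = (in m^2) 2553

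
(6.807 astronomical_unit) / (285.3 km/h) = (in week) 2.125e+04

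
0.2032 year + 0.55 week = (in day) 78.02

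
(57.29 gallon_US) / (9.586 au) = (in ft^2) 1.628e-12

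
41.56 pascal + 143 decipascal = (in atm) 0.0005513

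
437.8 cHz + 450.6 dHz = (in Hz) 49.44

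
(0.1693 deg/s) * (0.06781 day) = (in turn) 2.755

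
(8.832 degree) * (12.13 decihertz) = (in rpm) 1.786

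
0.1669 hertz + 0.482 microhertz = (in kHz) 0.0001669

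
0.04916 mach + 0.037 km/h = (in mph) 37.47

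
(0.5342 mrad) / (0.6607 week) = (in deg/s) 7.66e-08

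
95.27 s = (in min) 1.588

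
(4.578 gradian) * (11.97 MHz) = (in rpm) 8.22e+06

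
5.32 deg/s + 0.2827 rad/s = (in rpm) 3.586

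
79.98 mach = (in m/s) 2.723e+04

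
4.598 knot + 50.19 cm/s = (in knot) 5.574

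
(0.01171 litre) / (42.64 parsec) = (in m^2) 8.9e-24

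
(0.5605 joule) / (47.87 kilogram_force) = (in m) 0.001194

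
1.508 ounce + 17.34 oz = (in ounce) 18.85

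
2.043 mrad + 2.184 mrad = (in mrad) 4.227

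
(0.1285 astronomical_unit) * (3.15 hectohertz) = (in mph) 1.355e+13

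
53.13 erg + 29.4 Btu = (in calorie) 7414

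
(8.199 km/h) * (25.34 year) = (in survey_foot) 5.971e+09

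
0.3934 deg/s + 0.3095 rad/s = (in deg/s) 18.13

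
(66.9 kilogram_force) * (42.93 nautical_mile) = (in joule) 5.216e+07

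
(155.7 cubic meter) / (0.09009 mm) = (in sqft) 1.86e+07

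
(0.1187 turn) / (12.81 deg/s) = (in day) 3.861e-05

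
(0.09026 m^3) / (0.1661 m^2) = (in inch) 21.39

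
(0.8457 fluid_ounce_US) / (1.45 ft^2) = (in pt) 0.5263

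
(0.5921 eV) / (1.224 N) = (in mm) 7.75e-17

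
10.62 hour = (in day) 0.4425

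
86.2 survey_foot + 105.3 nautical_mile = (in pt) 5.529e+08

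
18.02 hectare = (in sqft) 1.94e+06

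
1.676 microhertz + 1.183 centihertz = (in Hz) 0.01183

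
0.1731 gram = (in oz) 0.006106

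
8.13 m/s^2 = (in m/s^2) 8.13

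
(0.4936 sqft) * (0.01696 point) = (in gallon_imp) 6.035e-05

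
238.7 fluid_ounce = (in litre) 7.059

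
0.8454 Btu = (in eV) 5.567e+21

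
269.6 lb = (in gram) 1.223e+05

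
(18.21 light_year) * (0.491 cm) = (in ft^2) 9.105e+15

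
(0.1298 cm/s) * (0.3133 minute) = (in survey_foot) 0.08005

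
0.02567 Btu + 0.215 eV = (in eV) 1.69e+20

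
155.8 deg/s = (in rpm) 25.97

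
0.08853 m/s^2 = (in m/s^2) 0.08853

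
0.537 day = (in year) 0.001471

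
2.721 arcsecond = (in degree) 0.0007558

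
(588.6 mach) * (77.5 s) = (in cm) 1.553e+09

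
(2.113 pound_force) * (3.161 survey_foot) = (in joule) 9.056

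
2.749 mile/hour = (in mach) 0.003609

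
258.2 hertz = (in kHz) 0.2582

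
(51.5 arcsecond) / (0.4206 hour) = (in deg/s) 9.448e-06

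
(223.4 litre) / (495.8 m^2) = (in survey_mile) 2.8e-07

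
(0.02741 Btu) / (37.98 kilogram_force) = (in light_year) 8.207e-18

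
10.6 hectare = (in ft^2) 1.141e+06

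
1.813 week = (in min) 1.828e+04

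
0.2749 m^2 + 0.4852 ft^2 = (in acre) 7.907e-05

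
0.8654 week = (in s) 5.234e+05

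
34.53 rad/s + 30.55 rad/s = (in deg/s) 3729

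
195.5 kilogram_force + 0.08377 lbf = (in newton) 1918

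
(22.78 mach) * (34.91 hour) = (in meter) 9.748e+08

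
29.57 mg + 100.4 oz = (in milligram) 2.846e+06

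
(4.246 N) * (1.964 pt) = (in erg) 2.942e+04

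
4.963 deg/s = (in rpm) 0.8272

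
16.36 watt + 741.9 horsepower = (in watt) 5.533e+05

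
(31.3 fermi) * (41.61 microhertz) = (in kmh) 4.689e-18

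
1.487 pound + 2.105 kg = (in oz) 98.04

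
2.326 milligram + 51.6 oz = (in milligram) 1.463e+06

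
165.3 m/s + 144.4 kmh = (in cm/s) 2.054e+04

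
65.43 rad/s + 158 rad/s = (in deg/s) 1.28e+04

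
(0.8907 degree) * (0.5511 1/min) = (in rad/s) 0.0001428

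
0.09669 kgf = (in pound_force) 0.2132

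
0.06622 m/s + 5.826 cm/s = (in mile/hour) 0.2785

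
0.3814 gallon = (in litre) 1.444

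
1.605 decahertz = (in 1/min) 963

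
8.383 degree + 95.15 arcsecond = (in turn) 0.02336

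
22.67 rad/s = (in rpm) 216.5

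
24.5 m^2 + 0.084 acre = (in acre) 0.09005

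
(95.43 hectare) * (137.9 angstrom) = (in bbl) 0.08277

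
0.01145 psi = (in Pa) 78.94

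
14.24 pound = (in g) 6459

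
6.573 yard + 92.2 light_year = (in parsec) 28.27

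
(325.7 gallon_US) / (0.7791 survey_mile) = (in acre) 2.43e-07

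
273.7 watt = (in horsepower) 0.367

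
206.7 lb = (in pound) 206.7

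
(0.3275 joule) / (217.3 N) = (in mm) 1.507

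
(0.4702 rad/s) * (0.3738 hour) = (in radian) 632.7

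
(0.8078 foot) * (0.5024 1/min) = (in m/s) 0.002062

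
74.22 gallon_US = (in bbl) 1.767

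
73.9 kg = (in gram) 7.39e+04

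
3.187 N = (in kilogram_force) 0.325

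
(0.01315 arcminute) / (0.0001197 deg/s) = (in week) 3.027e-06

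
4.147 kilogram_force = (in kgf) 4.147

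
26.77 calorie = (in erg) 1.12e+09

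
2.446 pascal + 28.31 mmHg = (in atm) 0.03727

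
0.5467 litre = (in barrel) 0.003439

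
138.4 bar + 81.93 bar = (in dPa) 2.203e+08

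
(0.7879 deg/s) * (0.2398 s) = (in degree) 0.1889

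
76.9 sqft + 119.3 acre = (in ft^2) 5.197e+06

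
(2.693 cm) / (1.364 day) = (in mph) 5.112e-07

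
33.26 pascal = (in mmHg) 0.2495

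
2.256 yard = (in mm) 2063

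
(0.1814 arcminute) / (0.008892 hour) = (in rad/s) 1.648e-06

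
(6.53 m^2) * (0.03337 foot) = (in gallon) 17.55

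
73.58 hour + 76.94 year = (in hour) 6.741e+05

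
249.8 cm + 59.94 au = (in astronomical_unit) 59.94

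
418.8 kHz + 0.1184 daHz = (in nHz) 4.188e+14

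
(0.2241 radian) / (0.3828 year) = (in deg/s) 1.064e-06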